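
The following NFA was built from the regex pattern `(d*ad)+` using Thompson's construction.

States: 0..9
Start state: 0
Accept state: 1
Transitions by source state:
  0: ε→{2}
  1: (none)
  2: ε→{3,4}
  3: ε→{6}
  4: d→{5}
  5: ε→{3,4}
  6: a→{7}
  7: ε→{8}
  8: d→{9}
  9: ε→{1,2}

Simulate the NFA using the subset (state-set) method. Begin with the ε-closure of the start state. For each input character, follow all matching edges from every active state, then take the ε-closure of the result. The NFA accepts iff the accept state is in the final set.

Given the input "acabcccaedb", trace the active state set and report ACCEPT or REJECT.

Answer: REJECT

Trace:
S₀ = ε-closure({0}) = {0,2,3,4,6}
'a' @ 1: {7,8}
'c' @ 2: {}  — dead — no transitions
rest 'abcccaedb' ignored (set empty)
end set {} — state 1 not in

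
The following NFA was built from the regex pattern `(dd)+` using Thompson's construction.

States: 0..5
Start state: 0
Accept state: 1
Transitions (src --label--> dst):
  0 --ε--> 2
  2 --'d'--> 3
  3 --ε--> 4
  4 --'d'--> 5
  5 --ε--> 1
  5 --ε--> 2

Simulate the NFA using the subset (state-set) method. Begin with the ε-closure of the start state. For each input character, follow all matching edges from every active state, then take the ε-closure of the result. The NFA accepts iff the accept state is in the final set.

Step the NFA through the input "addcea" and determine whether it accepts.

Answer: REJECT

Trace:
S₀ = ε-closure({0}) = {0,2}
'a' @ 1: {}  — state set empty
rest 'ddcea' ignored (set empty)
after full input: {}  (accept=1 not in)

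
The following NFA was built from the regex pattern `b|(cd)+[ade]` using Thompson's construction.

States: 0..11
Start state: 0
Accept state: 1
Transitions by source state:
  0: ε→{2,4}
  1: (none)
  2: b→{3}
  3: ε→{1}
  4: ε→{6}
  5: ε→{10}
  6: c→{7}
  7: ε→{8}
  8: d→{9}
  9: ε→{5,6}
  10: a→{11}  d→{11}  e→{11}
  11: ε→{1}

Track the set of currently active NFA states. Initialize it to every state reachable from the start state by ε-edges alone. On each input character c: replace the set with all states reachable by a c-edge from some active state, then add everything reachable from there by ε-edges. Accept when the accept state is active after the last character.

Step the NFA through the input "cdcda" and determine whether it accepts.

Answer: ACCEPT

Steps:
start: ε-closure({0}) = {0,2,4,6}
'c' @ 1: {7,8}
'd' @ 2: {5,6,9,10}
'c' @ 3: {7,8}
'd' @ 4: {5,6,9,10}
'a' @ 5: {1,11}  ✓accept
end set {1,11} — state 1 in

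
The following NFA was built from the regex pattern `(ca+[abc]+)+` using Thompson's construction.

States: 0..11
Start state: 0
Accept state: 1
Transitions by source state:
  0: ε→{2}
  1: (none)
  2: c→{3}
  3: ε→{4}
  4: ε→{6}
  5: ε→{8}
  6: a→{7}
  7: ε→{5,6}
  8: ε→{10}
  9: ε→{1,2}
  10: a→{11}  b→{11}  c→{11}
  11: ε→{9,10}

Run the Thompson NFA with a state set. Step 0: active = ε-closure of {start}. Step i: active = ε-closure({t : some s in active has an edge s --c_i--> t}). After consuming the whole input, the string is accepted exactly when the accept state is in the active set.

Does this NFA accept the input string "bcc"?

Answer: REJECT

Derivation:
initial (ε-close {0}): {0,2}
'b' @ 1: {}  — dead — no transitions
rest 'cc' ignored (set empty)
after full input: {}  (accept=1 not in)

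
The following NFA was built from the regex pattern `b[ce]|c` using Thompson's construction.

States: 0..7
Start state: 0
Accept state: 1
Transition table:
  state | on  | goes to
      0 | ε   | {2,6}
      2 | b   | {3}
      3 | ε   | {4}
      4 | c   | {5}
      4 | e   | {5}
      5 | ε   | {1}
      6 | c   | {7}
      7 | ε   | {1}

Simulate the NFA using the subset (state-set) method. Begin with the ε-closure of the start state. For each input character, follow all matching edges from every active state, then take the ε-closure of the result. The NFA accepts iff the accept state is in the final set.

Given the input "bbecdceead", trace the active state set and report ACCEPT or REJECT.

Answer: REJECT

Trace:
initial (ε-close {0}): {0,2,6}
'b' @ 1: {3,4}
'b' @ 2: {}  — no active states
rest 'ecdceead' ignored (set empty)
end set {} — state 1 not in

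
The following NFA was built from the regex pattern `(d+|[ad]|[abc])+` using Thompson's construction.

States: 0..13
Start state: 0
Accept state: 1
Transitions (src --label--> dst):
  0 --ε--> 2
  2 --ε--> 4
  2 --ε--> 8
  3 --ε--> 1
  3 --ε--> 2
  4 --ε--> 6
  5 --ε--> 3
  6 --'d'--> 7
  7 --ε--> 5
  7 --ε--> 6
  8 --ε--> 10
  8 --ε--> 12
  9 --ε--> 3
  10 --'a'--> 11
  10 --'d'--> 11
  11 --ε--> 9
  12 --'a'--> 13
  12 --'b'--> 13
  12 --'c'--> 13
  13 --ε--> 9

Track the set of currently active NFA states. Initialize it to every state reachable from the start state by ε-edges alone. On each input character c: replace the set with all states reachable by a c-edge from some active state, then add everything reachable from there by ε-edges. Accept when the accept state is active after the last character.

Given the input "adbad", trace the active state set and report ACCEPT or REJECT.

initial (ε-close {0}): {0,2,4,6,8,10,12}
'a' @ 1: {1,2,3,4,6,8,9,10,11,12,13}  [accepting]
'd' @ 2: {1,2,3,4,5,6,7,8,9,10,11,12}  [accepting]
'b' @ 3: {1,2,3,4,6,8,9,10,12,13}  [accepting]
'a' @ 4: {1,2,3,4,6,8,9,10,11,12,13}  [accepting]
'd' @ 5: {1,2,3,4,5,6,7,8,9,10,11,12}  [accepting]
final: {1,2,3,4,5,6,7,8,9,10,11,12}; accept 1 in set

Answer: ACCEPT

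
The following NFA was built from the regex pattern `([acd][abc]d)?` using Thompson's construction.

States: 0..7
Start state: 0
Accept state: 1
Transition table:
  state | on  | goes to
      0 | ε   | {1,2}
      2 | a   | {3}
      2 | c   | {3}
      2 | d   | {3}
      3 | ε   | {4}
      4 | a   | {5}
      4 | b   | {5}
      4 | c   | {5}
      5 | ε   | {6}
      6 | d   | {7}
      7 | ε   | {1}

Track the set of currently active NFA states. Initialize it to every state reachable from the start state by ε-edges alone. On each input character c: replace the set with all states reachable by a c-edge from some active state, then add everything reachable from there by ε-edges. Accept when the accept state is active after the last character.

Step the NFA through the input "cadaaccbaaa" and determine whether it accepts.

S₀ = ε-closure({0}) = {0,1,2}
'c' @ 1: {3,4}
'a' @ 2: {5,6}
'd' @ 3: {1,7}  ✓accept
'a' @ 4: {}  — no active states
rest 'accbaaa' ignored (set empty)
final: {}; accept 1 not in set

Answer: REJECT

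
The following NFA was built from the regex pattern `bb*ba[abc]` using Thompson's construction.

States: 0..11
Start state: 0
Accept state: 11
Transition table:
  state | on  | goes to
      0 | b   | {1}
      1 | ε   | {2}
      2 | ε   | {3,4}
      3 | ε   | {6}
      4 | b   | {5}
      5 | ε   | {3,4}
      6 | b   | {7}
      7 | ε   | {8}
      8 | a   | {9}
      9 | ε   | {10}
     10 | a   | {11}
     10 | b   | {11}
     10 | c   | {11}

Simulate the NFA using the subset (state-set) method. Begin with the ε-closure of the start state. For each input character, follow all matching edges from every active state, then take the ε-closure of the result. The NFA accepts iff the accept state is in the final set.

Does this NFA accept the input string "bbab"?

initial (ε-close {0}): {0}
'b' @ 1: {1,2,3,4,6}
'b' @ 2: {3,4,5,6,7,8}
'a' @ 3: {9,10}
'b' @ 4: {11}  ✓accept
end set {11} — state 11 in

Answer: ACCEPT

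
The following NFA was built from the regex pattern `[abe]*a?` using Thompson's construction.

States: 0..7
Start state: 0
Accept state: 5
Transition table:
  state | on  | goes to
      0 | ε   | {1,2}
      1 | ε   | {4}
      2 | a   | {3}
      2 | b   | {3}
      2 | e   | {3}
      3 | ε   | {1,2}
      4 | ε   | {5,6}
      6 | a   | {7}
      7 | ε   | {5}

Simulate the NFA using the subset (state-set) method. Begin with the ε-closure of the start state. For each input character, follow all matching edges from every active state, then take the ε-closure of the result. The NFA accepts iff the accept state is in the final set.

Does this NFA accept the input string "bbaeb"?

S₀ = ε-closure({0}) = {0,1,2,4,5,6}
'b' @ 1: {1,2,3,4,5,6}  [accepting]
'b' @ 2: {1,2,3,4,5,6}  [accepting]
'a' @ 3: {1,2,3,4,5,6,7}  [accepting]
'e' @ 4: {1,2,3,4,5,6}  [accepting]
'b' @ 5: {1,2,3,4,5,6}  [accepting]
end set {1,2,3,4,5,6} — state 5 in

Answer: ACCEPT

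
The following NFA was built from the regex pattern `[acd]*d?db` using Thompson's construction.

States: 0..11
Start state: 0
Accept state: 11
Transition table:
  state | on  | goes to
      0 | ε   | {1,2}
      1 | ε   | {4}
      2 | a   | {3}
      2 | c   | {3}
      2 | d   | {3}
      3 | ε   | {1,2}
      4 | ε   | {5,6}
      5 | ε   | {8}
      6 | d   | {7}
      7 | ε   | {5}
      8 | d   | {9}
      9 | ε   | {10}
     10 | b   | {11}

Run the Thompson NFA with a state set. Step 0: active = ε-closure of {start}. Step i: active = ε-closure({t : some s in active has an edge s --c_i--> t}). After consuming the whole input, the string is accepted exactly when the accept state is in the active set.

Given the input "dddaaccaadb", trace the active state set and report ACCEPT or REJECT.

start: ε-closure({0}) = {0,1,2,4,5,6,8}
'd' @ 1: {1,2,3,4,5,6,7,8,9,10}
'd' @ 2: {1,2,3,4,5,6,7,8,9,10}
'd' @ 3: {1,2,3,4,5,6,7,8,9,10}
'a' @ 4: {1,2,3,4,5,6,8}
'a' @ 5: {1,2,3,4,5,6,8}
'c' @ 6: {1,2,3,4,5,6,8}
'c' @ 7: {1,2,3,4,5,6,8}
'a' @ 8: {1,2,3,4,5,6,8}
'a' @ 9: {1,2,3,4,5,6,8}
'd' @ 10: {1,2,3,4,5,6,7,8,9,10}
'b' @ 11: {11}  [accepting]
final: {11}; accept 11 in set

Answer: ACCEPT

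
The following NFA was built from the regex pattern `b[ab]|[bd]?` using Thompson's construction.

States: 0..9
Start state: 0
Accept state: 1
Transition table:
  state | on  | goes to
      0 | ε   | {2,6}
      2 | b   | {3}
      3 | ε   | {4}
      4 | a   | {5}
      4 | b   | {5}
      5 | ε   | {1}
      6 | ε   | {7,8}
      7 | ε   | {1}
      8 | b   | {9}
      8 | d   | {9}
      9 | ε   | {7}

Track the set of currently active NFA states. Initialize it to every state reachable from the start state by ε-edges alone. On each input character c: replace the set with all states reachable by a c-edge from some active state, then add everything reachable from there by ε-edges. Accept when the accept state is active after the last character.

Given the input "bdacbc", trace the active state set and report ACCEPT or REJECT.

Answer: REJECT

Steps:
start: ε-closure({0}) = {0,1,2,6,7,8}
'b' @ 1: {1,3,4,7,9}  (accept∈set)
'd' @ 2: {}  — no active states
rest 'acbc' ignored (set empty)
end set {} — state 1 not in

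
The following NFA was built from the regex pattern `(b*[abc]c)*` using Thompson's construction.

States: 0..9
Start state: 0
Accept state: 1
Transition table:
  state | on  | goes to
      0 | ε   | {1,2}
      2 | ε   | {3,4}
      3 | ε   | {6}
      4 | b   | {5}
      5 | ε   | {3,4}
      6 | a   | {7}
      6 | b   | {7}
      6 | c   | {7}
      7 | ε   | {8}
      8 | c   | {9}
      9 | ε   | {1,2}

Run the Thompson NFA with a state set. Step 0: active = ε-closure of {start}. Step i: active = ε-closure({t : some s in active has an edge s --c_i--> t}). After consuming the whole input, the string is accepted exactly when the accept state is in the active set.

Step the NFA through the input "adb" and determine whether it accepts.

Answer: REJECT

Derivation:
start: ε-closure({0}) = {0,1,2,3,4,6}
'a' @ 1: {7,8}
'd' @ 2: {}  — state set empty
rest 'b' ignored (set empty)
final: {}; accept 1 not in set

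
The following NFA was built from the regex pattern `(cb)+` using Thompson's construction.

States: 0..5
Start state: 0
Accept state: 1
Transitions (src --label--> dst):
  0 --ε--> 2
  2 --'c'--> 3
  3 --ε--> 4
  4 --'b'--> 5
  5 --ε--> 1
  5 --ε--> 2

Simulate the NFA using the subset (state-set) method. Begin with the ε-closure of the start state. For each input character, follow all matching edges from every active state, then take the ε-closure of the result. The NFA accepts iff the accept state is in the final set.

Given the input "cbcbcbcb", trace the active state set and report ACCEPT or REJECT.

Answer: ACCEPT

Derivation:
initial (ε-close {0}): {0,2}
'c' @ 1: {3,4}
'b' @ 2: {1,2,5}  [accepting]
'c' @ 3: {3,4}
'b' @ 4: {1,2,5}  [accepting]
'c' @ 5: {3,4}
'b' @ 6: {1,2,5}  [accepting]
'c' @ 7: {3,4}
'b' @ 8: {1,2,5}  [accepting]
end set {1,2,5} — state 1 in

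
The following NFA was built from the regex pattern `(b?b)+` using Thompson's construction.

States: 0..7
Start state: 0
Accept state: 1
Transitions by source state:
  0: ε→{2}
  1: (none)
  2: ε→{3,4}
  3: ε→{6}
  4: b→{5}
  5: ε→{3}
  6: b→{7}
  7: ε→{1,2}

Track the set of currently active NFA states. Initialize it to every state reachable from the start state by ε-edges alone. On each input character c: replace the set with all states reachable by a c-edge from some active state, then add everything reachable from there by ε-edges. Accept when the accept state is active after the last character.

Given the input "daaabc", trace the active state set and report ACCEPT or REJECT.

initial (ε-close {0}): {0,2,3,4,6}
'd' @ 1: {}  — dead — no transitions
rest 'aaabc' ignored (set empty)
end set {} — state 1 not in

Answer: REJECT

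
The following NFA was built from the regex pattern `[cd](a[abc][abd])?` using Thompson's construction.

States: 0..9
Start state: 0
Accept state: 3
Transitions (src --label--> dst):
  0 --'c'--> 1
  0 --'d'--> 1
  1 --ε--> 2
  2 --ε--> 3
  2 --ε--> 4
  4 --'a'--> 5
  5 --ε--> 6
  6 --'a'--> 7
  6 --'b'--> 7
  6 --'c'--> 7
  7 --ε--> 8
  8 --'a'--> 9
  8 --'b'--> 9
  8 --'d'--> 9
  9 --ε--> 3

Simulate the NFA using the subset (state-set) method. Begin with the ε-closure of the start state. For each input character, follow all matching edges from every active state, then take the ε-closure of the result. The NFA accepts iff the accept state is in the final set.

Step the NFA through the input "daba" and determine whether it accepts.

S₀ = ε-closure({0}) = {0}
'd' @ 1: {1,2,3,4}  (accept∈set)
'a' @ 2: {5,6}
'b' @ 3: {7,8}
'a' @ 4: {3,9}  (accept∈set)
final: {3,9}; accept 3 in set

Answer: ACCEPT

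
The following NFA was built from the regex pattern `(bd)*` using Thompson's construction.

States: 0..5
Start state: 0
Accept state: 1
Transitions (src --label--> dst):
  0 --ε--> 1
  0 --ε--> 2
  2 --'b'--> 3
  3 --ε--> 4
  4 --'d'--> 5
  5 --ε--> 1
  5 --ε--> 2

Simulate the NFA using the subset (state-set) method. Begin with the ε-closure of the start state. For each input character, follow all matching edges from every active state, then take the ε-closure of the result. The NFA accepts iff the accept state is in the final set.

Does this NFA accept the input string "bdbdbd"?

initial (ε-close {0}): {0,1,2}
'b' @ 1: {3,4}
'd' @ 2: {1,2,5}  [accepting]
'b' @ 3: {3,4}
'd' @ 4: {1,2,5}  [accepting]
'b' @ 5: {3,4}
'd' @ 6: {1,2,5}  [accepting]
after full input: {1,2,5}  (accept=1 in)

Answer: ACCEPT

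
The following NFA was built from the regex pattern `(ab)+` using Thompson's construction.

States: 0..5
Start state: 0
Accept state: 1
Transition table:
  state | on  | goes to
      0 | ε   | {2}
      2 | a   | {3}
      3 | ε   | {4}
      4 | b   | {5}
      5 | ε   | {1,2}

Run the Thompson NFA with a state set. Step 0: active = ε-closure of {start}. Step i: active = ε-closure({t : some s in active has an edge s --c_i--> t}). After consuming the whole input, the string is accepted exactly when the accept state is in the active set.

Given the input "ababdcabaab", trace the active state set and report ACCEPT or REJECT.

start: ε-closure({0}) = {0,2}
'a' @ 1: {3,4}
'b' @ 2: {1,2,5}  (accept∈set)
'a' @ 3: {3,4}
'b' @ 4: {1,2,5}  (accept∈set)
'd' @ 5: {}  — state set empty
rest 'cabaab' ignored (set empty)
final: {}; accept 1 not in set

Answer: REJECT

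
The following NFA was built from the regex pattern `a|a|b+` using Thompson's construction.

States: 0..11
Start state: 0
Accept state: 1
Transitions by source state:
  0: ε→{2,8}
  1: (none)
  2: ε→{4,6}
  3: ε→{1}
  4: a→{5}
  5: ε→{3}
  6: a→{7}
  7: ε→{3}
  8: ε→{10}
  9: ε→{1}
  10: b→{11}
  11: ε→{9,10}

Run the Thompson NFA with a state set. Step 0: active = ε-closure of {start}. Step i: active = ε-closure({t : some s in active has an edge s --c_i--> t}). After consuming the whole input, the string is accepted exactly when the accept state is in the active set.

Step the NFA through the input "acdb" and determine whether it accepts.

Answer: REJECT

Derivation:
S₀ = ε-closure({0}) = {0,2,4,6,8,10}
'a' @ 1: {1,3,5,7}  (accept∈set)
'c' @ 2: {}  — no active states
rest 'db' ignored (set empty)
end set {} — state 1 not in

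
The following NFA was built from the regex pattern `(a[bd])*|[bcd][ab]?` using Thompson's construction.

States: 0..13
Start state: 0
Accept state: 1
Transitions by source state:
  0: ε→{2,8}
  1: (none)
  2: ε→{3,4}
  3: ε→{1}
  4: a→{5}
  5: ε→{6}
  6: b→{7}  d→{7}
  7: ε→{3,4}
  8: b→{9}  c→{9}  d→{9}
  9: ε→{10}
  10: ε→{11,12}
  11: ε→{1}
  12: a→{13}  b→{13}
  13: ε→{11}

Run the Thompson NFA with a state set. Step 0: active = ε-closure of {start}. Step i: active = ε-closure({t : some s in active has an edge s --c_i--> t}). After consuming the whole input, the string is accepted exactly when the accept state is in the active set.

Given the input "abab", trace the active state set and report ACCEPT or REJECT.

Answer: ACCEPT

Derivation:
S₀ = ε-closure({0}) = {0,1,2,3,4,8}
'a' @ 1: {5,6}
'b' @ 2: {1,3,4,7}  ✓accept
'a' @ 3: {5,6}
'b' @ 4: {1,3,4,7}  ✓accept
end set {1,3,4,7} — state 1 in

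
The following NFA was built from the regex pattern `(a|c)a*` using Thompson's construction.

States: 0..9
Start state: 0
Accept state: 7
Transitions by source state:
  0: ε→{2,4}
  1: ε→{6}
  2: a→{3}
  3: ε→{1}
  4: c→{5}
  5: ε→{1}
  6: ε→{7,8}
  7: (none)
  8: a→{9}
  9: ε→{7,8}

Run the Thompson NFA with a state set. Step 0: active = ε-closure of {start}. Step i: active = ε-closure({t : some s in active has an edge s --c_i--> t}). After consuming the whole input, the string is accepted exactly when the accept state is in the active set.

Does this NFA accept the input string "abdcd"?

start: ε-closure({0}) = {0,2,4}
'a' @ 1: {1,3,6,7,8}  [accepting]
'b' @ 2: {}  — no active states
rest 'dcd' ignored (set empty)
final: {}; accept 7 not in set

Answer: REJECT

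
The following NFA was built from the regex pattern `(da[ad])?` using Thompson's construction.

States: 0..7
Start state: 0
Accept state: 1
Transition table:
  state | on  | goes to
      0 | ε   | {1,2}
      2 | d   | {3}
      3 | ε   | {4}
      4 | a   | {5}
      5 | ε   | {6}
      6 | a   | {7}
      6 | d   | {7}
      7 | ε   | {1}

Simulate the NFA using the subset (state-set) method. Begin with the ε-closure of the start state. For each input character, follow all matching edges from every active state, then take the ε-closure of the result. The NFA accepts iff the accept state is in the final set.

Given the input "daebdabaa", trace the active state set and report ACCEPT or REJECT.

initial (ε-close {0}): {0,1,2}
'd' @ 1: {3,4}
'a' @ 2: {5,6}
'e' @ 3: {}  — state set empty
rest 'bdabaa' ignored (set empty)
end set {} — state 1 not in

Answer: REJECT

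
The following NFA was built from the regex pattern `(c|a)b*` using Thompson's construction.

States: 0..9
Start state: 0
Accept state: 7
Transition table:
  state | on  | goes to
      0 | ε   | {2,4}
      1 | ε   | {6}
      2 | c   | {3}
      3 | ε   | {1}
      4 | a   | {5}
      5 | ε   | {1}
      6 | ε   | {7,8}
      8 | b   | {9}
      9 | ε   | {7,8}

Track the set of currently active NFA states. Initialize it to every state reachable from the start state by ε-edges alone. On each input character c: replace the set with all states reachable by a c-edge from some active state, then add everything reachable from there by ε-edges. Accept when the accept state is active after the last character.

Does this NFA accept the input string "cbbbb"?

Answer: ACCEPT

Trace:
start: ε-closure({0}) = {0,2,4}
'c' @ 1: {1,3,6,7,8}  (accept∈set)
'b' @ 2: {7,8,9}  (accept∈set)
'b' @ 3: {7,8,9}  (accept∈set)
'b' @ 4: {7,8,9}  (accept∈set)
'b' @ 5: {7,8,9}  (accept∈set)
after full input: {7,8,9}  (accept=7 in)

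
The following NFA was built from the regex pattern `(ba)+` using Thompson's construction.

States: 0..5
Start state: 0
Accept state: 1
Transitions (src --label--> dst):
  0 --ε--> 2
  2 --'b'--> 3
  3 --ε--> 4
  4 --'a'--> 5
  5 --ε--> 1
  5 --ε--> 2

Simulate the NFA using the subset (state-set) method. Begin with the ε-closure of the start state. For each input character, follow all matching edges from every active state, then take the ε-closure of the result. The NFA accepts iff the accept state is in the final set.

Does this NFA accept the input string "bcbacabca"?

Answer: REJECT

Steps:
initial (ε-close {0}): {0,2}
'b' @ 1: {3,4}
'c' @ 2: {}  — state set empty
rest 'bacabca' ignored (set empty)
after full input: {}  (accept=1 not in)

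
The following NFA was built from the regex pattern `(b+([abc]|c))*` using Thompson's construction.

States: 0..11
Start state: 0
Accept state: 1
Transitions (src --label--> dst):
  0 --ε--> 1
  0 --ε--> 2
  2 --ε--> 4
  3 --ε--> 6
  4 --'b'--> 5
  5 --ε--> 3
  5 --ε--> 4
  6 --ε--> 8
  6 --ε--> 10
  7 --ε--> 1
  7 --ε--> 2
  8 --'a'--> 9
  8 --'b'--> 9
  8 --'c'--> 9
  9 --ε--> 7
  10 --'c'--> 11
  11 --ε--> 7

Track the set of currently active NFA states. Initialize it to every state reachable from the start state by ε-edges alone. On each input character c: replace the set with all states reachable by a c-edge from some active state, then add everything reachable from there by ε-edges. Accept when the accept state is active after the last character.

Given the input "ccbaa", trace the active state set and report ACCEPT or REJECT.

initial (ε-close {0}): {0,1,2,4}
'c' @ 1: {}  — dead — no transitions
rest 'cbaa' ignored (set empty)
end set {} — state 1 not in

Answer: REJECT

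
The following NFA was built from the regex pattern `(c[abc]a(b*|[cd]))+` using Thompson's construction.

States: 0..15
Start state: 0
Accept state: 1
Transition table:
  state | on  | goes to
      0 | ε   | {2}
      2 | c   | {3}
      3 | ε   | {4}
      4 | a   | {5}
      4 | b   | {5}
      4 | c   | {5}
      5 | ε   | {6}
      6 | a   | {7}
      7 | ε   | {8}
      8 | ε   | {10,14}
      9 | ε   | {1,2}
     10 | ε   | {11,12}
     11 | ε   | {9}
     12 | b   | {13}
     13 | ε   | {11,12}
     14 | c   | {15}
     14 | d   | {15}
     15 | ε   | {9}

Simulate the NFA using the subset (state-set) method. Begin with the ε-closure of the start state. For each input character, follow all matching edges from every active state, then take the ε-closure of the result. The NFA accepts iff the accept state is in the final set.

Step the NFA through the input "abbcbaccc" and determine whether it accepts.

Answer: REJECT

Steps:
start: ε-closure({0}) = {0,2}
'a' @ 1: {}  — state set empty
rest 'bbcbaccc' ignored (set empty)
end set {} — state 1 not in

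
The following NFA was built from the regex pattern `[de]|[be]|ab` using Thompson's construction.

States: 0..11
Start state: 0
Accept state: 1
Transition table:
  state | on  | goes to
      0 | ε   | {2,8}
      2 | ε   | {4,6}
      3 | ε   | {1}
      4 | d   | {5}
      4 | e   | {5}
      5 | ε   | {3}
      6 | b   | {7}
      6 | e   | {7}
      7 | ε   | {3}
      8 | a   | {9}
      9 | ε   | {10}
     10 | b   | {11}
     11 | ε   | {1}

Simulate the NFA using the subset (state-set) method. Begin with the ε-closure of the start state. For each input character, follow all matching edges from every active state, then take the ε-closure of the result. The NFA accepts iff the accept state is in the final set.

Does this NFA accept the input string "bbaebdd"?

initial (ε-close {0}): {0,2,4,6,8}
'b' @ 1: {1,3,7}  ✓accept
'b' @ 2: {}  — no active states
rest 'aebdd' ignored (set empty)
end set {} — state 1 not in

Answer: REJECT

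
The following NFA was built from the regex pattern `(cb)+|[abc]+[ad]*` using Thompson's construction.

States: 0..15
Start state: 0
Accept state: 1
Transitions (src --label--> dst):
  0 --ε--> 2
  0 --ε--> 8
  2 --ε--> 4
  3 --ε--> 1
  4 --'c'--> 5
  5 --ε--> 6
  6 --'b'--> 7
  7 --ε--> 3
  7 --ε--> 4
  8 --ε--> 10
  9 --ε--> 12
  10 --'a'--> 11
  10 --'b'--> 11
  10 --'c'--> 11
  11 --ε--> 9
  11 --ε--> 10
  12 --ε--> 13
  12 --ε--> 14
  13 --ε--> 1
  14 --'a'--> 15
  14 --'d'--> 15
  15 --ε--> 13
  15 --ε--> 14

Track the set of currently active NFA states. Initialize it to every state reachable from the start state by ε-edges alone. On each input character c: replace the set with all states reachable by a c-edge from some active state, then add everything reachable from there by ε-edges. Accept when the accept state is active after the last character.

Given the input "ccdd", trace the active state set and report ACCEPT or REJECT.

S₀ = ε-closure({0}) = {0,2,4,8,10}
'c' @ 1: {1,5,6,9,10,11,12,13,14}  [accepting]
'c' @ 2: {1,9,10,11,12,13,14}  [accepting]
'd' @ 3: {1,13,14,15}  [accepting]
'd' @ 4: {1,13,14,15}  [accepting]
after full input: {1,13,14,15}  (accept=1 in)

Answer: ACCEPT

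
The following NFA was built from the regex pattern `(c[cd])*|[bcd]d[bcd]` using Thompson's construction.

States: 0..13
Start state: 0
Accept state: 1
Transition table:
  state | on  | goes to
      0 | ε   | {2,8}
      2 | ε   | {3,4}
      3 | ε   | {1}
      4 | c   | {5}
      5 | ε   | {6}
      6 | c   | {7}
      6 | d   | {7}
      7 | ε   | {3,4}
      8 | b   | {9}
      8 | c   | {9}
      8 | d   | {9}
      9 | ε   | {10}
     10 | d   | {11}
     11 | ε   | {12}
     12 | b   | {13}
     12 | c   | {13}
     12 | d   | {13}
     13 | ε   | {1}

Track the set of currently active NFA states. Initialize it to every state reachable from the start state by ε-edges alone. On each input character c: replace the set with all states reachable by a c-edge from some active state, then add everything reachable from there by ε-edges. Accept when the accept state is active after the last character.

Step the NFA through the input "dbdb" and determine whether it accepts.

initial (ε-close {0}): {0,1,2,3,4,8}
'd' @ 1: {9,10}
'b' @ 2: {}  — state set empty
rest 'db' ignored (set empty)
after full input: {}  (accept=1 not in)

Answer: REJECT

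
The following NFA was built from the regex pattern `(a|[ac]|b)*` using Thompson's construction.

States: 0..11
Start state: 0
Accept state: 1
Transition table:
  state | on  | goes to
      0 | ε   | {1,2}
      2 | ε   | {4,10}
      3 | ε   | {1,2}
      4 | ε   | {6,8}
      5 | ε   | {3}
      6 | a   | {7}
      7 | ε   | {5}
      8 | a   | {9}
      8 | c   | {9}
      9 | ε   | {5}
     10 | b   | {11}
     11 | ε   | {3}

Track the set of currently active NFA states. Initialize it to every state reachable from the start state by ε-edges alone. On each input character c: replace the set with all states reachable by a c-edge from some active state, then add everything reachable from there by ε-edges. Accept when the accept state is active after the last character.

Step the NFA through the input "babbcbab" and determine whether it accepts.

Answer: ACCEPT

Trace:
initial (ε-close {0}): {0,1,2,4,6,8,10}
'b' @ 1: {1,2,3,4,6,8,10,11}  ✓accept
'a' @ 2: {1,2,3,4,5,6,7,8,9,10}  ✓accept
'b' @ 3: {1,2,3,4,6,8,10,11}  ✓accept
'b' @ 4: {1,2,3,4,6,8,10,11}  ✓accept
'c' @ 5: {1,2,3,4,5,6,8,9,10}  ✓accept
'b' @ 6: {1,2,3,4,6,8,10,11}  ✓accept
'a' @ 7: {1,2,3,4,5,6,7,8,9,10}  ✓accept
'b' @ 8: {1,2,3,4,6,8,10,11}  ✓accept
after full input: {1,2,3,4,6,8,10,11}  (accept=1 in)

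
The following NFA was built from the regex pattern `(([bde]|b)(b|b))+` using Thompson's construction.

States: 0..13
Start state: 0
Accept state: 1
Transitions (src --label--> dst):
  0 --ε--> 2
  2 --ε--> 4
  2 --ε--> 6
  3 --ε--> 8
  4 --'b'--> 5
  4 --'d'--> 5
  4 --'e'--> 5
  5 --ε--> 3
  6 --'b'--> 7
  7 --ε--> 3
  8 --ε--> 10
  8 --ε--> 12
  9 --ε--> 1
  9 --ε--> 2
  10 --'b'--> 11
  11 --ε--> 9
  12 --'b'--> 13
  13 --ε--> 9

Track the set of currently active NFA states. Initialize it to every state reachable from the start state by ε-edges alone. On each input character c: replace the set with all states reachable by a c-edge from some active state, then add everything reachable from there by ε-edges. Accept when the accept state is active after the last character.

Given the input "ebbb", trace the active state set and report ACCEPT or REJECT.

initial (ε-close {0}): {0,2,4,6}
'e' @ 1: {3,5,8,10,12}
'b' @ 2: {1,2,4,6,9,11,13}  (accept∈set)
'b' @ 3: {3,5,7,8,10,12}
'b' @ 4: {1,2,4,6,9,11,13}  (accept∈set)
final: {1,2,4,6,9,11,13}; accept 1 in set

Answer: ACCEPT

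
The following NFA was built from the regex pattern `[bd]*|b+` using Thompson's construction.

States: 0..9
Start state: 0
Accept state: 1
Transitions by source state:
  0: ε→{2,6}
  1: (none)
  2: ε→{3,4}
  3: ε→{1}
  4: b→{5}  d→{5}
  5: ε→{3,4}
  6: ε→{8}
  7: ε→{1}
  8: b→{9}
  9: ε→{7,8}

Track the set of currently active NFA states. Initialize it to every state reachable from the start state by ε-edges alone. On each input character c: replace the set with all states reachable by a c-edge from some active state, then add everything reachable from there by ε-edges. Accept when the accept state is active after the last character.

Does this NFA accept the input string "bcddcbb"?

initial (ε-close {0}): {0,1,2,3,4,6,8}
'b' @ 1: {1,3,4,5,7,8,9}  (accept∈set)
'c' @ 2: {}  — no active states
rest 'ddcbb' ignored (set empty)
end set {} — state 1 not in

Answer: REJECT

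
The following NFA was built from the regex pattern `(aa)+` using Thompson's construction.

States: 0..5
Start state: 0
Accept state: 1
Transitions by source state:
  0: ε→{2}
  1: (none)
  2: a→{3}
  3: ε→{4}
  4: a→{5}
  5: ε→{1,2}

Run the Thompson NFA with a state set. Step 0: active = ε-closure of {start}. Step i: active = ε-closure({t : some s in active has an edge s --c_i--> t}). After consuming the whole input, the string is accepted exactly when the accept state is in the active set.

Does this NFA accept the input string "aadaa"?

initial (ε-close {0}): {0,2}
'a' @ 1: {3,4}
'a' @ 2: {1,2,5}  ✓accept
'd' @ 3: {}  — no active states
rest 'aa' ignored (set empty)
end set {} — state 1 not in

Answer: REJECT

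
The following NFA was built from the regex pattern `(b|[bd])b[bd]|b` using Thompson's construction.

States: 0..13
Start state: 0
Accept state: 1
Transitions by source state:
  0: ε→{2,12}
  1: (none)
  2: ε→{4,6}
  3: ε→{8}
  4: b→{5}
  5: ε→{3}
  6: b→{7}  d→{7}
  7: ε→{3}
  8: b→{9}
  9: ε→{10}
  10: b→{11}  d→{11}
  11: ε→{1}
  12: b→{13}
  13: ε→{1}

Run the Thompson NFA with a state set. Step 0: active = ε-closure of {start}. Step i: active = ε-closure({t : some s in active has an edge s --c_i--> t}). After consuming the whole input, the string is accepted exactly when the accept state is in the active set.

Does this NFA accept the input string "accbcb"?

start: ε-closure({0}) = {0,2,4,6,12}
'a' @ 1: {}  — dead — no transitions
rest 'ccbcb' ignored (set empty)
after full input: {}  (accept=1 not in)

Answer: REJECT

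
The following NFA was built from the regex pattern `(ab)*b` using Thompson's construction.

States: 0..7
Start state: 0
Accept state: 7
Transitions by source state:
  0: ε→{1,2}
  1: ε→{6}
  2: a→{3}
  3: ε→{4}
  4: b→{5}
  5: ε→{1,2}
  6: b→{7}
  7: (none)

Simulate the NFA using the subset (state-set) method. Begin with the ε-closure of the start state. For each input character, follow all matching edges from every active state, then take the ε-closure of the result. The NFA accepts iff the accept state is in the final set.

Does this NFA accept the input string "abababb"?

start: ε-closure({0}) = {0,1,2,6}
'a' @ 1: {3,4}
'b' @ 2: {1,2,5,6}
'a' @ 3: {3,4}
'b' @ 4: {1,2,5,6}
'a' @ 5: {3,4}
'b' @ 6: {1,2,5,6}
'b' @ 7: {7}  [accepting]
end set {7} — state 7 in

Answer: ACCEPT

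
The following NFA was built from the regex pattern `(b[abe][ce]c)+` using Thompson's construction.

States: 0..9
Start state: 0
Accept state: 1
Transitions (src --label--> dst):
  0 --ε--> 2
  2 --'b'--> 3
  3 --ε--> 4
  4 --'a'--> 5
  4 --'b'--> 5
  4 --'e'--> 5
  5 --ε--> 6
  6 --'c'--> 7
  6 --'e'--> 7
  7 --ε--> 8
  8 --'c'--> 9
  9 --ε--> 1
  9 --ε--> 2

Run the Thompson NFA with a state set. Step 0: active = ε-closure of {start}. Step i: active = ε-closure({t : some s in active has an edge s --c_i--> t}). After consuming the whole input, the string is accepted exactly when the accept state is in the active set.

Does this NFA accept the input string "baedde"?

initial (ε-close {0}): {0,2}
'b' @ 1: {3,4}
'a' @ 2: {5,6}
'e' @ 3: {7,8}
'd' @ 4: {}  — state set empty
rest 'de' ignored (set empty)
final: {}; accept 1 not in set

Answer: REJECT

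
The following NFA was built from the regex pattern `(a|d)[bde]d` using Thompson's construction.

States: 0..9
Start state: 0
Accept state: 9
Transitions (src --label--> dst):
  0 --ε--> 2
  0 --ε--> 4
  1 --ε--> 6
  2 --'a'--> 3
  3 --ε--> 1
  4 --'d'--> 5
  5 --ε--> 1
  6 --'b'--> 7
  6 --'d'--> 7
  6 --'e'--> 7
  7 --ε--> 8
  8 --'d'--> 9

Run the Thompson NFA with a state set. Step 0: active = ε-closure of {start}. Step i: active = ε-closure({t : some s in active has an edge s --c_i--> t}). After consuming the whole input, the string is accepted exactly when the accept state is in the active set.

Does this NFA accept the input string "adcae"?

Answer: REJECT

Steps:
initial (ε-close {0}): {0,2,4}
'a' @ 1: {1,3,6}
'd' @ 2: {7,8}
'c' @ 3: {}  — no active states
rest 'ae' ignored (set empty)
after full input: {}  (accept=9 not in)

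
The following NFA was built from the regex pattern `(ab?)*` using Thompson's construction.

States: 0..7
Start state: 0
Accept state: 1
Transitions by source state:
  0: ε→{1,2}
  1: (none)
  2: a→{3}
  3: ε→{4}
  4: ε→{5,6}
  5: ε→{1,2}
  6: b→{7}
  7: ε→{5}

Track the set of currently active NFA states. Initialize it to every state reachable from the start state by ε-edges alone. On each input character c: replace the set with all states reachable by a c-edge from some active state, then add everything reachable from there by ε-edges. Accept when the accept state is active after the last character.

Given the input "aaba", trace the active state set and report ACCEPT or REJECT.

start: ε-closure({0}) = {0,1,2}
'a' @ 1: {1,2,3,4,5,6}  [accepting]
'a' @ 2: {1,2,3,4,5,6}  [accepting]
'b' @ 3: {1,2,5,7}  [accepting]
'a' @ 4: {1,2,3,4,5,6}  [accepting]
final: {1,2,3,4,5,6}; accept 1 in set

Answer: ACCEPT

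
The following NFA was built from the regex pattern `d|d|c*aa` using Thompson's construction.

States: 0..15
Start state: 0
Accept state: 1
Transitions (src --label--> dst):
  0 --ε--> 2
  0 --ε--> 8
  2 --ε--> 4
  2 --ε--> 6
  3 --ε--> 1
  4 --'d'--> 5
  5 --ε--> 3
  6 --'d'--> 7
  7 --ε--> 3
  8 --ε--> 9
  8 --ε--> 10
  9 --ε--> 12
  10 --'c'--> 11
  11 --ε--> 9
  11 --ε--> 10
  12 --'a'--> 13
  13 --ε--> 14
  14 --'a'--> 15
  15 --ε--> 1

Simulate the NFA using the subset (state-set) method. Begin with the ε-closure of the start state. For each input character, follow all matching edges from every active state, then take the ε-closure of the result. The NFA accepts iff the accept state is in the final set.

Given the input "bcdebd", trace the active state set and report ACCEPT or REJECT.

Answer: REJECT

Derivation:
S₀ = ε-closure({0}) = {0,2,4,6,8,9,10,12}
'b' @ 1: {}  — state set empty
rest 'cdebd' ignored (set empty)
after full input: {}  (accept=1 not in)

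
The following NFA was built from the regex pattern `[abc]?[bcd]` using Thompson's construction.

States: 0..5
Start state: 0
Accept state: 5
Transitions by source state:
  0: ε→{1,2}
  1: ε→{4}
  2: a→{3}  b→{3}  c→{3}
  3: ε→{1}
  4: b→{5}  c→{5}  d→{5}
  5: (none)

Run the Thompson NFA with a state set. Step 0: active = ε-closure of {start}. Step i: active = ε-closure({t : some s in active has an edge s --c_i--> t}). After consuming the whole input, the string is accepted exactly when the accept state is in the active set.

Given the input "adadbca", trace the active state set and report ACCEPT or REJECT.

start: ε-closure({0}) = {0,1,2,4}
'a' @ 1: {1,3,4}
'd' @ 2: {5}  ✓accept
'a' @ 3: {}  — state set empty
rest 'dbca' ignored (set empty)
final: {}; accept 5 not in set

Answer: REJECT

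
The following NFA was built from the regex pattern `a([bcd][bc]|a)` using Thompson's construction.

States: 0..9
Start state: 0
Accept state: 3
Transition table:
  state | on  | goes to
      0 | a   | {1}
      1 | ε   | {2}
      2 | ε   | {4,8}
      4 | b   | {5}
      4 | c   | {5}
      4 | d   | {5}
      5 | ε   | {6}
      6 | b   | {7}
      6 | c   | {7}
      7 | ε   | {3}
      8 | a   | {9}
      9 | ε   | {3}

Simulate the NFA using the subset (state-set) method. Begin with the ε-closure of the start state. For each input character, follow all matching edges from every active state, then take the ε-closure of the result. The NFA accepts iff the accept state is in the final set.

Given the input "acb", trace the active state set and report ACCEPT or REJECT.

Answer: ACCEPT

Steps:
start: ε-closure({0}) = {0}
'a' @ 1: {1,2,4,8}
'c' @ 2: {5,6}
'b' @ 3: {3,7}  (accept∈set)
final: {3,7}; accept 3 in set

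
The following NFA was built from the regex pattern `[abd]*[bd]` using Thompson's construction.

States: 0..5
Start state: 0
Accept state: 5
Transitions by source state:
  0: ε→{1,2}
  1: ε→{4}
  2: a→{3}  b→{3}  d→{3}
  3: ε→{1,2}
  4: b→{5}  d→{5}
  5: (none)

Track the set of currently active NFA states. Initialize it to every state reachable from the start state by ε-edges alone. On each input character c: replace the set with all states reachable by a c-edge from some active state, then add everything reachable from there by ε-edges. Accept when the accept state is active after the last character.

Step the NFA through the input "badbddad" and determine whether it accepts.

Answer: ACCEPT

Steps:
initial (ε-close {0}): {0,1,2,4}
'b' @ 1: {1,2,3,4,5}  ✓accept
'a' @ 2: {1,2,3,4}
'd' @ 3: {1,2,3,4,5}  ✓accept
'b' @ 4: {1,2,3,4,5}  ✓accept
'd' @ 5: {1,2,3,4,5}  ✓accept
'd' @ 6: {1,2,3,4,5}  ✓accept
'a' @ 7: {1,2,3,4}
'd' @ 8: {1,2,3,4,5}  ✓accept
final: {1,2,3,4,5}; accept 5 in set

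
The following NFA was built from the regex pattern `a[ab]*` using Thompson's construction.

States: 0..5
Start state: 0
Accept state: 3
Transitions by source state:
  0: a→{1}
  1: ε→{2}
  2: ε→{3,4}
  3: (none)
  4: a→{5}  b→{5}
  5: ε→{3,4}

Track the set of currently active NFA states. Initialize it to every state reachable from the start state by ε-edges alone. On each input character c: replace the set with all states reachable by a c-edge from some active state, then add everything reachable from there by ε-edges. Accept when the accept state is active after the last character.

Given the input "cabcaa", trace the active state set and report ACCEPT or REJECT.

Answer: REJECT

Steps:
start: ε-closure({0}) = {0}
'c' @ 1: {}  — dead — no transitions
rest 'abcaa' ignored (set empty)
end set {} — state 3 not in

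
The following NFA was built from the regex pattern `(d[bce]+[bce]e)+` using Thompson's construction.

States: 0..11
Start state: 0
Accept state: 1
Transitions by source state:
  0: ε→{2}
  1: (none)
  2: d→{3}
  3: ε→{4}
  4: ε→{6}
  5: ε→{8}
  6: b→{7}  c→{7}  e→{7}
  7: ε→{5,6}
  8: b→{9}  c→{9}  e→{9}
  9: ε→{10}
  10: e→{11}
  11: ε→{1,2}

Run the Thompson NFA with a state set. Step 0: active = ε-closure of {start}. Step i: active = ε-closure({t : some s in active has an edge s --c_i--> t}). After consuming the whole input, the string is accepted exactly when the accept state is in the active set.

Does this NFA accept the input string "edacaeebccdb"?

start: ε-closure({0}) = {0,2}
'e' @ 1: {}  — no active states
rest 'dacaeebccdb' ignored (set empty)
final: {}; accept 1 not in set

Answer: REJECT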